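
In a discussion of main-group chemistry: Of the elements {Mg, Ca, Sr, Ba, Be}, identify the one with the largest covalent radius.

Ba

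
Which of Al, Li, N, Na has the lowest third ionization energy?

IE_3 is the cost of taking one more electron from the +2 cation: Al²⁺ still has 1 valence electron; Li²⁺ is already 1 electron into the core; N²⁺ still has 3 valence electrons; Na²⁺ is already 1 electron into the core.
Pulling an electron out of a noble-gas core costs far more than removing a remaining valence electron, so Na and Li sit at the high end of IE_3.
Valence configurations: Al²⁺ [Ne]3s¹, N²⁺ [He]2s²2p¹.
Tabulated IE_3 (kJ/mol): Al 2745, Li 11815, N 4578, Na 6910.
Overall IE_3 order: Al < N < Na < Li.

Al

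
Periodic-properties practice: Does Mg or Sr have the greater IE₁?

First ionization energy rises across a period (greater Z_eff holds electrons more tightly) and falls down a group (valence electrons are farther from the nucleus).
All are in group 2, so first ionization energy increases up the group.
So Mg has the greater IE₁ (Mg > Sr).

Mg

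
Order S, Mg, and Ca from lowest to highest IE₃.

S < Ca < Mg

IE_3 is the cost of taking one more electron from the +2 cation: S²⁺ still has 4 valence electrons; Mg²⁺ is the bare [Ne] core; Ca²⁺ is the bare [Ar] core.
Core electrons are held far more tightly than valence electrons, so Ca and Mg top the IE_3 order.
The numbers (kJ/mol): S 3357, Mg 7733, Ca 4912.
So the third ionization energies run S < Ca < Mg.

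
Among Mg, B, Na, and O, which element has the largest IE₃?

Consider each +2 ion: Mg²⁺ is the bare [Ne] core; B²⁺ still has 1 valence electron; Na²⁺ is already 1 electron into the core; O²⁺ still has 4 valence electrons.
Pulling an electron out of a noble-gas core costs far more than removing a remaining valence electron, so Na and Mg sit at the high end of IE_3.
Valence configurations: B²⁺ [He]2s¹, O²⁺ [He]2s²2p².
The numbers (kJ/mol): Mg 7733, B 3660, Na 6910, O 5300.
Putting it together, IE_3: B < O < Na < Mg.

Mg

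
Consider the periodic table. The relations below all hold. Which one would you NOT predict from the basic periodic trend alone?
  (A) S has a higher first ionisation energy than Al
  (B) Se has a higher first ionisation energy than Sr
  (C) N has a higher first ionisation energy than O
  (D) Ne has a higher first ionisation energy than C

(C)

The general trend: first ionisation energy increases across a period and decreases down a group.
(A) S (period 3, group 16) vs Al (period 3, group 13): the stated order agrees with the simple trend.
(B) Se (period 4, group 16) vs Sr (period 5, group 2): the stated order agrees with the simple trend.
(C) N (period 2, group 15) vs O (period 2, group 16): the stated order contradicts the simple trend.
(D) Ne (period 2, group 18) vs C (period 2, group 14): the stated order agrees with the simple trend.
The exception is (C): pairing an electron in O's 2p⁴ costs repulsion energy, so O ionizes more easily than half-filled N (2p³).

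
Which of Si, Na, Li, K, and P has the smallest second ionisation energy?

After 1 electron has been removed, what remains? Si⁺ still has 3 valence electrons; Na⁺ is the bare [Ne] core; Li⁺ is the bare [He] core; K⁺ is the bare [Ar] core; P⁺ still has 4 valence electrons.
Core electrons are held far more tightly than valence electrons, so K, Na and Li top the IE_2 order.
Valence configurations: Si⁺ [Ne]3s²3p¹, P⁺ [Ne]3s²3p².
Approximate IE_2 values (kJ/mol): Si 1577, Na 4562, Li 7298, K 3052, P 1907.
Putting it together, IE_2: Si < P < K < Na < Li.

Si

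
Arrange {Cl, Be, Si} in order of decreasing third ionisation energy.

Be, Cl, Si

After 2 electrons have been removed, what remains? Cl²⁺ still has 5 valence electrons; Be²⁺ is the bare [He] core; Si²⁺ still has 2 valence electrons.
Pulling an electron out of a noble-gas core costs far more than removing a remaining valence electron, so Be sits at the high end of IE_3.
Valence configurations: Cl²⁺ [Ne]3s²3p³, Si²⁺ [Ne]3s².
Tabulated IE_3 (kJ/mol): Cl 3822, Be 14849, Si 3232.
Hence IE_3: Si < Cl < Be.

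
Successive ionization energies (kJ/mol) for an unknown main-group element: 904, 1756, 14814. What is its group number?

Group 2

Look for the largest jump between consecutive ionization energies: IE3/IE2 ≈ 8.4, far larger than any earlier ratio.
That jump marks the point where a core electron is being removed. So the atom has 2 valence electrons.
A main-group element with 2 valence electrons is in group 2.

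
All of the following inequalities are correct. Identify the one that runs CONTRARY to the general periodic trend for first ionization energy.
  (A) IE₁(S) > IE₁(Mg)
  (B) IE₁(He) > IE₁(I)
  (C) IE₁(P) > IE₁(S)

(C)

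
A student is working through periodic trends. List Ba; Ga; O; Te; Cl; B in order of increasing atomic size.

B is in period 2, group 13; O is in period 2, group 16; Cl is in period 3, group 17; Ga is in period 4, group 13; Te is in period 5, group 16; Ba is in period 6, group 2.
Moving right in a period, electrons are added to the same shell under a stronger nuclear pull, so atoms get smaller; moving down, a new shell is opened and atoms get larger.
Here both period and group differ, so the two effects have to be weighed against each other.
B > O: both are in period 2; the period trend gives B the larger value.
Cl > B: the two effects oppose for this pair; the down-group effect wins (99 vs 85 pm).
Ga > Cl: both effects reinforce here, so Ga is clearly the larger of the two.
Te > Ga: the two effects oppose for this pair; the down-group effect wins (136 vs 124 pm).
Ba > Te: relative to Te, both the across-period and down-group shifts push Ba's atomic radius up.
Tabulated atomic radius (pm): B 85, O 63, Cl 99, Ga 124, Te 136, Ba 196.
So from smallest to largest: O < B < Cl < Ga < Te < Ba.

O < B < Cl < Ga < Te < Ba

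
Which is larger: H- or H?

H-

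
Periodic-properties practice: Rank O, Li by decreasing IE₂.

IE_2 is the cost of taking one more electron from the +1 cation: O⁺ still has 5 valence electrons; Li⁺ is the bare [He] core.
Breaking into a closed-shell core is much more expensive than removing a leftover valence electron — Li has the largest IE_2 here.
Approximate IE_2 values (kJ/mol): O 3388, Li 7298.
Hence IE_2: O < Li.

Li > O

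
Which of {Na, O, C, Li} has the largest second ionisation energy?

Li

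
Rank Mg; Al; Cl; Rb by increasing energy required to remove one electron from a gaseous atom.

Rb < Al < Mg < Cl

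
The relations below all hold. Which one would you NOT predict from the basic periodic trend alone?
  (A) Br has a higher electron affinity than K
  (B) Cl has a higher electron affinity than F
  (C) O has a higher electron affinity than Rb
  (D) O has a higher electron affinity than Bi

(B)

The general trend: electron affinity increases across a period and decreases down a group.
(A) Br (period 4, group 17) vs K (period 4, group 1): the stated order agrees with the simple trend.
(B) Cl (period 3, group 17) vs F (period 2, group 17): the stated order contradicts the simple trend.
(C) O (period 2, group 16) vs Rb (period 5, group 1): the stated order agrees with the simple trend.
(D) O (period 2, group 16) vs Bi (period 6, group 15): the stated order agrees with the simple trend.
The exception is (B): F's small 2p subshell makes the incoming electron feel strong e⁻–e⁻ repulsion, so Cl actually releases more energy on gaining an electron.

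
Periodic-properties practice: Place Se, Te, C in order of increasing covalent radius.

C, Se, Te

C is in period 2, group 14; Se is in period 4, group 16; Te is in period 5, group 16.
Atomic radius shrinks across a period as nuclear charge pulls the same shell inward, and grows down a group as new shells are added.
These span different periods and groups, so the two trends combine.
Se > C: period and group pull opposite ways; the down-group shift dominates (116 vs 75 pm).
Te > Se: Te sits below Se in group 16, so the down-group effect alone puts Te larger.
Tabulated atomic radius (pm): C 75, Se 116, Te 136.
So from smallest to largest: C < Se < Te.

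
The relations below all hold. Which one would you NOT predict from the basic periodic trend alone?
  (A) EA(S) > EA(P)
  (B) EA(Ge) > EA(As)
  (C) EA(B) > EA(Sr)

The general trend: electron affinity increases across a period and decreases down a group.
(A) S (period 3, group 16) vs P (period 3, group 15): the stated order agrees with the simple trend.
(B) Ge (period 4, group 14) vs As (period 4, group 15): the stated order contradicts the simple trend.
(C) B (period 2, group 13) vs Sr (period 5, group 2): the stated order agrees with the simple trend.
The exception is (B): adding an electron to As's half-filled 4p³ is unfavourable, so Ge (4p²) has the more exothermic EA.

(B)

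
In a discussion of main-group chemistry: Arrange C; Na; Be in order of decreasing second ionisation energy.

Na, C, Be

IE_2 is the cost of taking one more electron from the +1 cation: C⁺ still has 3 valence electrons; Na⁺ is the bare [Ne] core; Be⁺ still has 1 valence electron.
Breaking into a closed-shell core is much more expensive than removing a leftover valence electron — Na has the largest IE_2 here.
Valence configurations: C⁺ [He]2s²2p¹, Be⁺ [He]2s¹.
Tabulated IE_2 (kJ/mol): C 2353, Na 4562, Be 1757.
Hence IE_2: Be < C < Na.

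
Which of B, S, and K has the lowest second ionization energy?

S

The second ionization energy removes an electron from the +1 ion. For each element: B⁺ still has 2 valence electrons; S⁺ still has 5 valence electrons; K⁺ is the bare [Ar] core.
Pulling an electron out of a noble-gas core costs far more than removing a remaining valence electron, so K sits at the high end of IE_2.
Valence configurations: B⁺ [He]2s², S⁺ [Ne]3s²3p³.
The numbers (kJ/mol): B 2427, S 2252, K 3052.
Overall IE_2 order: S < B < K.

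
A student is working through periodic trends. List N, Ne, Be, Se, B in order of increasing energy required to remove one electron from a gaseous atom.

B < Be < Se < N < Ne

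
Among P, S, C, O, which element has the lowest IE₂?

P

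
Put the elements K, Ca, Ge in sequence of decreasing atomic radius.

K > Ca > Ge

Moving right in a period, electrons are added to the same shell under a stronger nuclear pull, so atoms get smaller; moving down, a new shell is opened and atoms get larger.
All lie in period 4, so atomic radius increases right to left.
So from largest to smallest: K > Ca > Ge.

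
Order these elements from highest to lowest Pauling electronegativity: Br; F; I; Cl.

F, Cl, Br, I

F is in period 2, group 17; Cl is in period 3, group 17; Br is in period 4, group 17; I is in period 5, group 17.
Electronegativity increases across a period and decreases down a group, tracking effective nuclear charge and atomic size.
All are in group 17, so electronegativity increases up the group.
So from highest to lowest: F > Cl > Br > I.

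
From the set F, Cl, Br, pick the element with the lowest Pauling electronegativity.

Br

F is in period 2, group 17; Cl is in period 3, group 17; Br is in period 4, group 17.
EN rises left→right (higher Z_eff, smaller atoms) and falls top→bottom (larger, more shielded atoms).
All are in group 17, so electronegativity increases up the group.
The lowest Pauling electronegativity among these belongs to Br.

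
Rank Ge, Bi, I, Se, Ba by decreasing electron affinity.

EA tends to increase across a period and decrease down a group, though the pattern is less regular than for IE or radius.
Neither a single period nor a single group — weigh both effects.
Bi > Ba: Bi lies to the right of Ba in period 6, so the across-period effect alone puts Bi higher.
Ge > Bi: period and group pull opposite ways; the down-group shift dominates (119 vs 91 kJ/mol).
Se > Ge: both are in period 4; the period trend gives Se the larger value.
I > Se: the two effects oppose for this pair; the across-period effect wins (295 vs 195 kJ/mol).
Tabulated electron affinity (kJ/mol): Ge 119, Se 195, I 295, Ba 14, Bi 91.
So from highest to lowest: I > Se > Ge > Bi > Ba.

I > Se > Ge > Bi > Ba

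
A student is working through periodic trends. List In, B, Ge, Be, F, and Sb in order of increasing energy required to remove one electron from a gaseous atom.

In < Ge < B < Sb < Be < F

Be is in period 2, group 2; B is in period 2, group 13; F is in period 2, group 17; Ge is in period 4, group 14; In is in period 5, group 13; Sb is in period 5, group 15.
IE₁ increases left→right with effective nuclear charge and decreases top→bottom as the valence shell moves farther out.
Neither a single period nor a single group — weigh both effects.
Ge > In: relative to In, both the across-period and down-group shifts push Ge's first ionization energy up.
B > Ge: the two effects oppose for this pair; the down-group effect wins (801 vs 762 kJ/mol).
Sb > B: period and group pull opposite ways; the across-period shift dominates (831 vs 801 kJ/mol).
Be > Sb: period and group pull opposite ways; the down-group shift dominates (900 vs 831 kJ/mol).
F > Be: F lies to the right of Be in period 2, so the across-period effect alone puts F higher.
Note the exception: Be has a higher first ionization energy than B, contrary to the simple trend — removing B's lone 2p electron is easier than breaking Be's filled 2s².
Tabulated first ionization energy (kJ/mol): Be 900, B 801, F 1681, Ge 762, In 558, Sb 831.
So from lowest to highest: In < Ge < B < Sb < Be < F.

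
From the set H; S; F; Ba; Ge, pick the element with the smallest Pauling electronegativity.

Atoms toward the upper right of the periodic table pull bonding electrons most strongly.
Neither a single period nor a single group — weigh both effects.
Ge > Ba: relative to Ba, both the across-period and down-group shifts push Ge's electronegativity up.
H > Ge: the two effects oppose for this pair; the down-group effect wins (2.20 vs 2.01).
S > H: the two effects oppose for this pair; the across-period effect wins (2.58 vs 2.20).
F > S: both effects reinforce here, so F is clearly the higher of the two.
For reference (Pauling): H 2.20, F 3.98, S 2.58, Ge 2.01, Ba 0.89.
The smallest Pauling electronegativity among these belongs to Ba.

Ba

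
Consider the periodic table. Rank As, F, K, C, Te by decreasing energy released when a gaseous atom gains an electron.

F, Te, C, As, K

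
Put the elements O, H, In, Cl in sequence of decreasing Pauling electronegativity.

O > Cl > H > In

H is in period 1, group 1; O is in period 2, group 16; Cl is in period 3, group 17; In is in period 5, group 13.
Smaller atoms with higher effective nuclear charge are more electronegative.
These span different periods and groups, so the two trends combine.
H > In: period and group pull opposite ways; the down-group shift dominates (2.20 vs 1.78).
Cl > H: the two effects oppose for this pair; the across-period effect wins (3.16 vs 2.20).
O > Cl: the two effects oppose for this pair; the down-group effect wins (3.44 vs 3.16).
Approximate values (Pauling): H 2.20, O 3.44, Cl 3.16, In 1.78.
So from highest to lowest: O > Cl > H > In.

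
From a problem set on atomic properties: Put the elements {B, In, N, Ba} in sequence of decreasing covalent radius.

Ba > In > B > N

B is in period 2, group 13; N is in period 2, group 15; In is in period 5, group 13; Ba is in period 6, group 2.
Radius decreases left→right (rising Z_eff, same n) and increases top→bottom (higher n).
Here both period and group differ, so the two effects have to be weighed against each other.
B > N: B lies to the left of N in period 2, so the across-period effect alone puts B larger.
In > B: they share group 13; the group trend gives In the larger value.
Ba > In: both effects reinforce here, so Ba is clearly the larger of the two.
For reference (pm): B 85, N 71, In 142, Ba 196.
So from largest to smallest: Ba > In > B > N.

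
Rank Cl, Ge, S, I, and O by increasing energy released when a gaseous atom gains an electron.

Ge < O < S < I < Cl

O is in period 2, group 16; S is in period 3, group 16; Cl is in period 3, group 17; Ge is in period 4, group 14; I is in period 5, group 17.
Electron affinity generally becomes more exothermic across a period toward the halogens and less exothermic down a group.
Here both period and group differ, so the two effects have to be weighed against each other.
O > Ge: relative to Ge, both the across-period and down-group shifts push O's electron affinity up.
S > O: this pair runs against the simple trend — see the exception note.
I > S: the two effects oppose for this pair; the across-period effect wins (295 vs 200 kJ/mol).
Cl > I: they share group 17; the group trend gives Cl the larger value.
Note the exception: S has a higher electron affinity than O, contrary to the simple trend — the compact 2p subshell of O repels the added electron more than S's larger 3p does.
Tabulated electron affinity (kJ/mol): O 141, S 200, Cl 349, Ge 119, I 295.
So from lowest to highest: Ge < O < S < I < Cl.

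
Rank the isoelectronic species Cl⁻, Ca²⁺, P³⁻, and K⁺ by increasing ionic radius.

Ca²⁺ < K⁺ < Cl⁻ < P³⁻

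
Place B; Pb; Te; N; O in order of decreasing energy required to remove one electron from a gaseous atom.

B is in period 2, group 13; N is in period 2, group 15; O is in period 2, group 16; Te is in period 5, group 16; Pb is in period 6, group 14.
Removing the outermost electron gets harder across a period and easier down a group.
Neither a single period nor a single group — weigh both effects.
B > Pb: the two effects oppose for this pair; the down-group effect wins (801 vs 716 kJ/mol).
Te > B: the two effects oppose for this pair; the across-period effect wins (869 vs 801 kJ/mol).
O > Te: O sits above Te in group 16, so the down-group effect alone puts O higher.
N > O: this pair runs against the simple trend — see the exception note.
Note the exception: N has a higher first ionization energy than O, contrary to the simple trend — pairing an electron in O's 2p⁴ costs repulsion energy, so O ionizes more easily than half-filled N (2p³).
Approximate values (kJ/mol): B 801, N 1402, O 1314, Te 869, Pb 716.
So from highest to lowest: N > O > Te > B > Pb.

N, O, Te, B, Pb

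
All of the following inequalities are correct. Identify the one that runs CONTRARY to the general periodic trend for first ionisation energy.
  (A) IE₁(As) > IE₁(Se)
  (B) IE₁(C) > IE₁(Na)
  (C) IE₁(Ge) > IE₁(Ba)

(A)

The general trend: first ionisation energy increases across a period and decreases down a group.
(A) As (period 4, group 15) vs Se (period 4, group 16): the stated order contradicts the simple trend.
(B) C (period 2, group 14) vs Na (period 3, group 1): the stated order agrees with the simple trend.
(C) Ge (period 4, group 14) vs Ba (period 6, group 2): the stated order agrees with the simple trend.
The exception is (A): Se (4p⁴) ionizes more easily than half-filled As (4p³).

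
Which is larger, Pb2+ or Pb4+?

Both ions have Z = 82 protons, but Pb4+ has lost more electrons, so its remaining electrons feel a larger effective nuclear charge per electron and are pulled in more tightly.
Higher positive charge → smaller ion, so Pb2+ > Pb4+.

Pb2+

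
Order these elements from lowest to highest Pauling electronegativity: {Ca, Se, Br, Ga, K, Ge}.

K < Ca < Ga < Ge < Se < Br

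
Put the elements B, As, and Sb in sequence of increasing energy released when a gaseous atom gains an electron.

B, As, Sb

B is in period 2, group 13; As is in period 4, group 15; Sb is in period 5, group 15.
Adding an electron releases more energy for atoms nearer the top right (short of the noble gases).
Here both period and group differ, so the two effects have to be weighed against each other.
As > B: the two effects oppose for this pair; the across-period effect wins (78 vs 27 kJ/mol).
Sb > As: this pair runs against the simple trend — see the exception note.
Note the exception: Sb has a higher electron affinity than As, contrary to the simple trend — both are half-filled np³, but the pairing/repulsion penalty for the added electron shrinks as the p orbitals become larger and more diffuse down the group, and for Sb that outweighs the weaker nuclear attraction.
For reference (kJ/mol): B 27, As 78, Sb 103.
So from lowest to highest: B < As < Sb.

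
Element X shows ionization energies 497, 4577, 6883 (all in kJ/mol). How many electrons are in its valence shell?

Look for the largest jump between consecutive ionization energies: IE2/IE1 ≈ 9.2, far larger than any earlier ratio.
That jump marks the point where a core electron is being removed. So the atom has 1 valence electron.

1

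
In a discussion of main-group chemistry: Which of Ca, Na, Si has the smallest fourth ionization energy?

Si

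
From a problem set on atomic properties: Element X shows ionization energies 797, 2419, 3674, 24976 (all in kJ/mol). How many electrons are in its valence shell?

Look for the largest jump between consecutive ionization energies: IE4/IE3 ≈ 6.8, far larger than any earlier ratio.
That jump marks the point where a core electron is being removed. So the atom has 3 valence electrons.

3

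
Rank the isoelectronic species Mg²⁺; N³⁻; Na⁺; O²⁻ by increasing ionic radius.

All of these have 10 electrons, so size is governed by nuclear charge alone: the more protons, the stronger the pull on the same electron cloud, and the smaller the ion.
Nuclear charges: Mg²⁺ (Z=12), Na⁺ (Z=11), O²⁻ (Z=8), N³⁻ (Z=7).
Smallest to largest: Mg²⁺ < Na⁺ < O²⁻ < N³⁻.

Mg²⁺ < Na⁺ < O²⁻ < N³⁻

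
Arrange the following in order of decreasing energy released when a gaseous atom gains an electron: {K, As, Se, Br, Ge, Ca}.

Adding an electron releases more energy for atoms nearer the top right (short of the noble gases).
All lie in period 4; the across-period trend (electron affinity increases left to right) applies, with the exception below.
Note the exception: K has a higher electron affinity than Ca, contrary to the simple trend — adding an electron to Ca (ns²) has to open a new, higher-energy np subshell, which is unfavourable.
Note the exception: Ge has a higher electron affinity than As, contrary to the simple trend — adding an electron to As's half-filled 4p³ is unfavourable, so Ge (4p²) has the more exothermic EA.
Approximate values (kJ/mol): K 48, Ca 2, Ge 119, As 78, Se 195, Br 325.
So from highest to lowest: Br > Se > Ge > As > K > Ca.

Br, Se, Ge, As, K, Ca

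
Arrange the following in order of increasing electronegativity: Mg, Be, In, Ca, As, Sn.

Ca < Mg < Be < In < Sn < As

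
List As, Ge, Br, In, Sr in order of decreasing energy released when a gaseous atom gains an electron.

Br > Ge > As > In > Sr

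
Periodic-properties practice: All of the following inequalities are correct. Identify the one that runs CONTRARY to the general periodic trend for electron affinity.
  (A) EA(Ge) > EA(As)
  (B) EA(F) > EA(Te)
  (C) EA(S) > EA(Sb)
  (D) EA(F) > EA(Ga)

(A)

The general trend: electron affinity increases across a period and decreases down a group.
(A) Ge (period 4, group 14) vs As (period 4, group 15): the stated order contradicts the simple trend.
(B) F (period 2, group 17) vs Te (period 5, group 16): the stated order agrees with the simple trend.
(C) S (period 3, group 16) vs Sb (period 5, group 15): the stated order agrees with the simple trend.
(D) F (period 2, group 17) vs Ga (period 4, group 13): the stated order agrees with the simple trend.
The exception is (A): adding an electron to As's half-filled 4p³ is unfavourable, so Ge (4p²) has the more exothermic EA.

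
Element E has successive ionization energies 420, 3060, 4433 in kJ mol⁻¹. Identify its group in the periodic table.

Look for the largest jump between consecutive ionization energies: IE2/IE1 ≈ 7.3, far larger than any earlier ratio.
That jump marks the point where a core electron is being removed. So the atom has 1 valence electron.
A main-group element with 1 valence electron is in group 1.

Group 1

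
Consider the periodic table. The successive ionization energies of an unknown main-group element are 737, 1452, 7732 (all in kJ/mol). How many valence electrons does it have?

2

Look for the largest jump between consecutive ionization energies: IE3/IE2 ≈ 5.3, far larger than any earlier ratio.
That jump marks the point where a core electron is being removed. So the atom has 2 valence electrons.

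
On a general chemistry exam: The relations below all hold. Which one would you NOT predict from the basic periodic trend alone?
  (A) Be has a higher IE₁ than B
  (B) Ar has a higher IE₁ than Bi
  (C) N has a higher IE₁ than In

(A)

The general trend: IE₁ increases across a period and decreases down a group.
(A) Be (period 2, group 2) vs B (period 2, group 13): the stated order contradicts the simple trend.
(B) Ar (period 3, group 18) vs Bi (period 6, group 15): the stated order agrees with the simple trend.
(C) N (period 2, group 15) vs In (period 5, group 13): the stated order agrees with the simple trend.
The exception is (A): removing B's lone 2p electron is easier than breaking Be's filled 2s².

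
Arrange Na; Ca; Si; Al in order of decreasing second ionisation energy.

The second ionization energy removes an electron from the +1 ion. For each element: Na⁺ is the bare [Ne] core; Ca⁺ still has 1 valence electron; Si⁺ still has 3 valence electrons; Al⁺ still has 2 valence electrons.
Breaking into a closed-shell core is much more expensive than removing a leftover valence electron — Na has the largest IE_2 here.
Valence configurations: Ca⁺ [Ar]4s¹, Si⁺ [Ne]3s²3p¹, Al⁺ [Ne]3s².
Si⁺ loses a lone 3p electron whereas Al⁺ must break into a filled 3s² pair, so IE_2(Al) > IE_2(Si) even though Si has the higher nuclear charge.
Approximate IE_2 values (kJ/mol): Na 4562, Ca 1145, Si 1577, Al 1817.
Putting it together, IE_2: Ca < Si < Al < Na.

Na, Al, Si, Ca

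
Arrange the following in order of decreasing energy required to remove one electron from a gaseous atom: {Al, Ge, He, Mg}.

First ionization energy rises across a period (greater Z_eff holds electrons more tightly) and falls down a group (valence electrons are farther from the nucleus).
Here both period and group differ, so the two effects have to be weighed against each other.
Mg > Al: this pair runs against the simple trend — see the exception note.
Ge > Mg: the two effects oppose for this pair; the across-period effect wins (762 vs 738 kJ/mol).
He > Ge: relative to Ge, both the across-period and down-group shifts push He's first ionization energy up.
Note the exception: Mg has a higher first ionization energy than Al, contrary to the simple trend — Al's single 3p electron is easier to remove than one from Mg's filled 3s².
Approximate values (kJ/mol): He 2372, Mg 738, Al 578, Ge 762.
So from highest to lowest: He > Ge > Mg > Al.

He > Ge > Mg > Al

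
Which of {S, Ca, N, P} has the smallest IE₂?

Ca

After 1 electron has been removed, what remains? S⁺ still has 5 valence electrons; Ca⁺ still has 1 valence electron; N⁺ still has 4 valence electrons; P⁺ still has 4 valence electrons.
All are still removing valence electrons, so compare the +1 ions as you would atoms: IE_2 generally rises across a period (higher Z_eff) and falls down a group (larger shell), subject to the usual subshell exceptions.
Valence configurations: S⁺ [Ne]3s²3p³, Ca⁺ [Ar]4s¹, N⁺ [He]2s²2p², P⁺ [Ne]3s²3p².
Approximate IE_2 values (kJ/mol): S 2252, Ca 1145, N 2856, P 1907.
Putting it together, IE_2: Ca < P < S < N.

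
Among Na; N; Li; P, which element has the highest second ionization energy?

Li

After 1 electron has been removed, what remains? Na⁺ is the bare [Ne] core; N⁺ still has 4 valence electrons; Li⁺ is the bare [He] core; P⁺ still has 4 valence electrons.
Breaking into a closed-shell core is much more expensive than removing a leftover valence electron — Na and Li have the largest IE_2 here.
Valence configurations: N⁺ [He]2s²2p², P⁺ [Ne]3s²3p².
The numbers (kJ/mol): Na 4562, N 2856, Li 7298, P 1907.
Hence IE_2: P < N < Na < Li.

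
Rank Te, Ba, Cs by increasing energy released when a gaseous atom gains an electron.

Te is in period 5, group 16; Cs is in period 6, group 1; Ba is in period 6, group 2.
Adding an electron releases more energy for atoms nearer the top right (short of the noble gases).
These span different periods and groups, so the two trends combine.
Cs > Ba: this pair runs against the simple trend — see the exception note.
Te > Cs: both effects reinforce here, so Te is clearly the higher of the two.
Note the exception: Cs has a higher electron affinity than Ba, contrary to the simple trend — adding an electron to Ba (ns²) has to open a new, higher-energy np subshell, which is unfavourable.
For reference (kJ/mol): Te 190, Cs 46, Ba 14.
So from lowest to highest: Ba < Cs < Te.

Ba, Cs, Te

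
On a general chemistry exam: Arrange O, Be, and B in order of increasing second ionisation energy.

Be < B < O

The second ionization energy removes an electron from the +1 ion. For each element: O⁺ still has 5 valence electrons; Be⁺ still has 1 valence electron; B⁺ still has 2 valence electrons.
All are still removing valence electrons, so compare the +1 ions as you would atoms: IE_2 generally rises across a period (higher Z_eff) and falls down a group (larger shell), subject to the usual subshell exceptions.
Valence configurations: O⁺ [He]2s²2p³, Be⁺ [He]2s¹, B⁺ [He]2s².
Approximate IE_2 values (kJ/mol): O 3388, Be 1757, B 2427.
Putting it together, IE_2: Be < B < O.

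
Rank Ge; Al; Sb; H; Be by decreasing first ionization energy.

H > Be > Sb > Ge > Al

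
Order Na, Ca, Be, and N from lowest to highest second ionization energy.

Ca, Be, N, Na

The second ionization energy removes an electron from the +1 ion. For each element: Na⁺ is the bare [Ne] core; Ca⁺ still has 1 valence electron; Be⁺ still has 1 valence electron; N⁺ still has 4 valence electrons.
Core electrons are held far more tightly than valence electrons, so Na tops the IE_2 order.
Valence configurations: Ca⁺ [Ar]4s¹, Be⁺ [He]2s¹, N⁺ [He]2s²2p².
Approximate IE_2 values (kJ/mol): Na 4562, Ca 1145, Be 1757, N 2856.
Putting it together, IE_2: Ca < Be < N < Na.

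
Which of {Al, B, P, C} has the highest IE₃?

C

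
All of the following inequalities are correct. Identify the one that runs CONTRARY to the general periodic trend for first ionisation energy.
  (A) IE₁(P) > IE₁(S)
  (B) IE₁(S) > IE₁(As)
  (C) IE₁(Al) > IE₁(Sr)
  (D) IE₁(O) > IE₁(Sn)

(A)

The general trend: first ionisation energy increases across a period and decreases down a group.
(A) P (period 3, group 15) vs S (period 3, group 16): the stated order contradicts the simple trend.
(B) S (period 3, group 16) vs As (period 4, group 15): the stated order agrees with the simple trend.
(C) Al (period 3, group 13) vs Sr (period 5, group 2): the stated order agrees with the simple trend.
(D) O (period 2, group 16) vs Sn (period 5, group 14): the stated order agrees with the simple trend.
The exception is (A): S (3p⁴) ionizes more easily than half-filled P (3p³) because the paired 3p electron in S is pushed out by e⁻–e⁻ repulsion.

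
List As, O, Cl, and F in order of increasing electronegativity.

As < Cl < O < F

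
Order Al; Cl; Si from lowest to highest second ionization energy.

Si < Al < Cl

After 1 electron has been removed, what remains? Al⁺ still has 2 valence electrons; Cl⁺ still has 6 valence electrons; Si⁺ still has 3 valence electrons.
All are still removing valence electrons, so compare the +1 ions as you would atoms: IE_2 generally rises across a period (higher Z_eff) and falls down a group (larger shell), subject to the usual subshell exceptions.
Valence configurations: Al⁺ [Ne]3s², Cl⁺ [Ne]3s²3p⁴, Si⁺ [Ne]3s²3p¹.
Si⁺ loses a lone 3p electron whereas Al⁺ must break into a filled 3s² pair, so IE_2(Al) > IE_2(Si) even though Si has the higher nuclear charge.
The numbers (kJ/mol): Al 1817, Cl 2298, Si 1577.
Hence IE_2: Si < Al < Cl.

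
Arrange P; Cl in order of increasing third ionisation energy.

P, Cl

Consider each +2 ion: P²⁺ still has 3 valence electrons; Cl²⁺ still has 5 valence electrons.
All are still removing valence electrons, so compare the +2 ions as you would atoms: IE_3 generally rises across a period (higher Z_eff) and falls down a group (larger shell), subject to the usual subshell exceptions.
Valence configurations: P²⁺ [Ne]3s²3p¹, Cl²⁺ [Ne]3s²3p³.
The numbers (kJ/mol): P 2914, Cl 3822.
Putting it together, IE_3: P < Cl.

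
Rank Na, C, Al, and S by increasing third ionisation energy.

After 2 electrons have been removed, what remains? Na²⁺ is already 1 electron into the core; C²⁺ still has 2 valence electrons; Al²⁺ still has 1 valence electron; S²⁺ still has 4 valence electrons.
Pulling an electron out of a noble-gas core costs far more than removing a remaining valence electron, so Na sits at the high end of IE_3.
Valence configurations: C²⁺ [He]2s², Al²⁺ [Ne]3s¹, S²⁺ [Ne]3s²3p².
Tabulated IE_3 (kJ/mol): Na 6910, C 4620, Al 2745, S 3357.
Overall IE_3 order: Al < S < C < Na.

Al < S < C < Na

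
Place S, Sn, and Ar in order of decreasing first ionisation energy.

Ar > S > Sn

S is in period 3, group 16; Ar is in period 3, group 18; Sn is in period 5, group 14.
Across a period the outer electron is held more tightly (higher IE₁); down a group it sits in a higher shell, more shielded, and comes off more easily.
These span different periods and groups, so the two trends combine.
S > Sn: relative to Sn, both the across-period and down-group shifts push S's first ionization energy up.
Ar > S: both are in period 3; the period trend gives Ar the larger value.
For reference (kJ/mol): S 1000, Ar 1521, Sn 709.
So from highest to lowest: Ar > S > Sn.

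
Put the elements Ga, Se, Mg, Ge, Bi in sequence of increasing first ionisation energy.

Ga, Bi, Mg, Ge, Se

Mg is in period 3, group 2; Ga is in period 4, group 13; Ge is in period 4, group 14; Se is in period 4, group 16; Bi is in period 6, group 15.
IE₁ increases left→right with effective nuclear charge and decreases top→bottom as the valence shell moves farther out.
Neither a single period nor a single group — weigh both effects.
Bi > Ga: period and group pull opposite ways; the across-period shift dominates (703 vs 579 kJ/mol).
Mg > Bi: the two effects oppose for this pair; the down-group effect wins (738 vs 703 kJ/mol).
Ge > Mg: the two effects oppose for this pair; the across-period effect wins (762 vs 738 kJ/mol).
Se > Ge: Se lies to the right of Ge in period 4, so the across-period effect alone puts Se higher.
For reference (kJ/mol): Mg 738, Ga 579, Ge 762, Se 941, Bi 703.
So from lowest to highest: Ga < Bi < Mg < Ge < Se.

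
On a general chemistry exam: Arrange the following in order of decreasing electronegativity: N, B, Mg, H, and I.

H is in period 1, group 1; B is in period 2, group 13; N is in period 2, group 15; Mg is in period 3, group 2; I is in period 5, group 17.
EN rises left→right (higher Z_eff, smaller atoms) and falls top→bottom (larger, more shielded atoms).
Here both period and group differ, so the two effects have to be weighed against each other.
B > Mg: relative to Mg, both the across-period and down-group shifts push B's electronegativity up.
H > B: period and group pull opposite ways; the down-group shift dominates (2.20 vs 2.04).
I > H: the two effects oppose for this pair; the across-period effect wins (2.66 vs 2.20).
N > I: the two effects oppose for this pair; the down-group effect wins (3.04 vs 2.66).
Tabulated electronegativity (Pauling): H 2.20, B 2.04, N 3.04, Mg 1.31, I 2.66.
So from highest to lowest: N > I > H > B > Mg.

N > I > H > B > Mg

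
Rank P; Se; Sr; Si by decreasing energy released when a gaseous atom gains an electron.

Se > Si > P > Sr

Electron affinity generally becomes more exothermic across a period toward the halogens and less exothermic down a group.
These span different periods and groups, so the two trends combine.
P > Sr: both effects reinforce here, so P is clearly the higher of the two.
Si > P: this pair runs against the simple trend — see the exception note.
Se > Si: period and group pull opposite ways; the across-period shift dominates (195 vs 134 kJ/mol).
Note the exception: Si has a higher electron affinity than P, contrary to the simple trend — adding an electron to P's half-filled 3p³ is unfavourable, so Si (3p²) has the more exothermic EA.
Tabulated electron affinity (kJ/mol): Si 134, P 72, Se 195, Sr 5.
So from highest to lowest: Se > Si > P > Sr.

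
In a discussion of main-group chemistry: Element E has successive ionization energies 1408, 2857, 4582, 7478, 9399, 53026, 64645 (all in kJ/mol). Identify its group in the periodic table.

Look for the largest jump between consecutive ionization energies: IE6/IE5 ≈ 5.6, far larger than any earlier ratio.
That jump marks the point where a core electron is being removed. So the atom has 5 valence electrons.
A main-group element with 5 valence electrons is in group 15.

Group 15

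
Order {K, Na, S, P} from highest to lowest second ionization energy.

The second ionization energy removes an electron from the +1 ion. For each element: K⁺ is the bare [Ar] core; Na⁺ is the bare [Ne] core; S⁺ still has 5 valence electrons; P⁺ still has 4 valence electrons.
Core electrons are held far more tightly than valence electrons, so K and Na top the IE_2 order.
Valence configurations: S⁺ [Ne]3s²3p³, P⁺ [Ne]3s²3p².
Tabulated IE_2 (kJ/mol): K 3052, Na 4562, S 2252, P 1907.
Hence IE_2: P < S < K < Na.

Na, K, S, P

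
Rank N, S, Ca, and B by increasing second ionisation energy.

Ca, S, B, N

Consider each +1 ion: N⁺ still has 4 valence electrons; S⁺ still has 5 valence electrons; Ca⁺ still has 1 valence electron; B⁺ still has 2 valence electrons.
All are still removing valence electrons, so compare the +1 ions as you would atoms: IE_2 generally rises across a period (higher Z_eff) and falls down a group (larger shell), subject to the usual subshell exceptions.
Valence configurations: N⁺ [He]2s²2p², S⁺ [Ne]3s²3p³, Ca⁺ [Ar]4s¹, B⁺ [He]2s².
Tabulated IE_2 (kJ/mol): N 2856, S 2252, Ca 1145, B 2427.
Putting it together, IE_2: Ca < S < B < N.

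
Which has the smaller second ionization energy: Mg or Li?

Mg

After 1 electron has been removed, what remains? Mg⁺ still has 1 valence electron; Li⁺ is the bare [He] core.
Breaking into a closed-shell core is much more expensive than removing a leftover valence electron — Li has the largest IE_2 here.
Approximate IE_2 values (kJ/mol): Mg 1451, Li 7298.
Putting it together, IE_2: Mg < Li.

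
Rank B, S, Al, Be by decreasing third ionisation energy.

After 2 electrons have been removed, what remains? B²⁺ still has 1 valence electron; S²⁺ still has 4 valence electrons; Al²⁺ still has 1 valence electron; Be²⁺ is the bare [He] core.
Breaking into a closed-shell core is much more expensive than removing a leftover valence electron — Be has the largest IE_3 here.
Valence configurations: B²⁺ [He]2s¹, S²⁺ [Ne]3s²3p², Al²⁺ [Ne]3s¹.
Approximate IE_3 values (kJ/mol): B 3660, S 3357, Al 2745, Be 14849.
Putting it together, IE_3: Al < S < B < Be.

Be > B > S > Al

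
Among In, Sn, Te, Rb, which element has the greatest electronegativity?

Te

Rb is in period 5, group 1; In is in period 5, group 13; Sn is in period 5, group 14; Te is in period 5, group 16.
Atoms toward the upper right of the periodic table pull bonding electrons most strongly.
All lie in period 5, so electronegativity increases left to right.
The greatest electronegativity among these belongs to Te.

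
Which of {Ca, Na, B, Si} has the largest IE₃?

Consider each +2 ion: Ca²⁺ is the bare [Ar] core; Na²⁺ is already 1 electron into the core; B²⁺ still has 1 valence electron; Si²⁺ still has 2 valence electrons.
Core electrons are held far more tightly than valence electrons, so Ca and Na top the IE_3 order.
Valence configurations: B²⁺ [He]2s¹, Si²⁺ [Ne]3s².
Approximate IE_3 values (kJ/mol): Ca 4912, Na 6910, B 3660, Si 3232.
Putting it together, IE_3: Si < B < Ca < Na.

Na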